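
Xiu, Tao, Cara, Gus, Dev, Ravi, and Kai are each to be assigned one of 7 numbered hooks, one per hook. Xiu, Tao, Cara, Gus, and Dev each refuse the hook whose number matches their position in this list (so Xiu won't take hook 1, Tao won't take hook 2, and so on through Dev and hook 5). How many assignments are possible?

2428

Let Aᵢ (for 1 ≤ i ≤ 5) be the placements that put person i in their forbidden hook. Any j of these fix j positions, leaving (7−j)! ways to fill the rest, and there are C(5,j) ways to pick which j.
By inclusion–exclusion, the number of valid placements is Σ_{j=0}^{5} (−1)^j C(5,j)·(7−j)!.
Computing: 5040 − 3600 + 1200 − 240 + 30 − 2 = 2428.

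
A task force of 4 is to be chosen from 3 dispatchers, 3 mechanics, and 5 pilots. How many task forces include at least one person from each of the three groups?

Total 4-person selections from all 11: C(11,4) = 330.
Selections missing a whole group: no dispatchers → C(8,4) = 70; no mechanics → C(8,4) = 70; no pilots → C(6,4) = 15.
Add back selections omitting two groups (i.e. drawn from a single group): C(3,4) + C(3,4) + C(5,4) = 5.
By inclusion–exclusion: 330 − 155 + 5 = 180.

180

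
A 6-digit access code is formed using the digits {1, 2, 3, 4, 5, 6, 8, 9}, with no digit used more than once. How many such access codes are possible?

With no repetition, fill the 6 digits in order: 8 choices, then 7, down to 3.
8 × 7 × 6 × 5 × 4 × 3 = 20160.

20160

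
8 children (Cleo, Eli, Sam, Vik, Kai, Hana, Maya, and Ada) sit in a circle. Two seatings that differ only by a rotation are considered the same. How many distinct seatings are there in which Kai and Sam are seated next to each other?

1440

Treat {Kai, Sam} as one unit (2 internal orders) and seat the resulting 7 units around the table: (6)! circular arrangements.
So 2 × (6)! = 2 × 720 = 1440.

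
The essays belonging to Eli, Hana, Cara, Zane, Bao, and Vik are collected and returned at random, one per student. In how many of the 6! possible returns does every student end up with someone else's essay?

265

Let Aᵢ be the assignments in which student i gets their own essay. We want the size of the complement of A₁∪…∪A_6.
By inclusion–exclusion this is Σ_{j=0}^{6} (−1)^j C(6,j)·(6−j)!.
Computing: 720 − 720 + 360 − 120 + 30 − 6 + 1 = 265.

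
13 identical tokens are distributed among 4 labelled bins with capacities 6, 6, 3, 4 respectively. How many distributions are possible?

Ignoring the caps, the number of non-negative solutions to x_1+…+x_4 = 13 is C(16,3) = 560.
Subtract solutions that violate a single cap (substitute x_i' = x_i − (cap_i+1)): x_1 ≥ 7 gives C(9,3) = 84; x_2 ≥ 7 gives C(9,3) = 84; x_3 ≥ 4 gives C(12,3) = 220; x_4 ≥ 5 gives C(11,3) = 165. Together 553.
Add back pairs where two caps are both exceeded: 0 + 10 + 4 + 10 + 4 + 35 = 63.
By inclusion–exclusion the count is 560 − 553 + 63 = 70.

70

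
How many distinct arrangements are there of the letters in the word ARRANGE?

The 7 letters of ARRANGE have repeats: A appearing twice and R appearing twice.
So there are 7! / (2!·2!) = 1260 distinguishable arrangements.

1260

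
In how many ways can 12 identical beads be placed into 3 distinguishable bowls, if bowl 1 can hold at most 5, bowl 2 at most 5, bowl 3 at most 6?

By stars and bars, unrestricted non-negative solutions to x_1+…+x_3 = 12 number C(12+2,2) = 91.
Subtract solutions that violate a single cap (substitute x_i' = x_i − (cap_i+1)): x_1 ≥ 6 gives C(8,2) = 28; x_2 ≥ 6 gives C(8,2) = 28; x_3 ≥ 7 gives C(7,2) = 21. Together 77.
Add back pairs where two caps are both exceeded: 1 + 0 + 0 = 1.
By inclusion–exclusion the count is 91 − 77 + 1 = 15.

15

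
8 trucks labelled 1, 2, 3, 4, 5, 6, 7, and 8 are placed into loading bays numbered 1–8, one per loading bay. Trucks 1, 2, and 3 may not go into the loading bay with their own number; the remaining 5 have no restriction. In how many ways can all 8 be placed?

Let Aᵢ (for i ∈ {1, 2, 3}) be the placements that put truck i in its forbidden loading bay. Any j of these fix j positions, leaving (8−j)! ways to fill the rest, and there are C(3,j) ways to pick which j.
By inclusion–exclusion, the number of valid placements is Σ_{j=0}^{3} (−1)^j C(3,j)·(8−j)!.
Computing: 40320 − 15120 + 2160 − 120 = 27240.

27240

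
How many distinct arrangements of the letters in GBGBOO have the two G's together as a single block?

30

Treat the 2 copies of G as a single block. The multiset to arrange is then {GG, B, B, O, O}, 5 items in all.
That gives (5)!/(2!·2!) = 30 arrangements.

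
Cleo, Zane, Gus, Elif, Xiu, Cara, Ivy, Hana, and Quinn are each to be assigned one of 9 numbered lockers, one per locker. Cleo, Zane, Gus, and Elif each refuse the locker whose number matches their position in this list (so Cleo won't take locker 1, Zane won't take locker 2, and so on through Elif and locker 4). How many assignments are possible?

229080

Let Aᵢ (for 1 ≤ i ≤ 4) be the placements that put person i in their forbidden locker. Any j of these fix j positions, leaving (9−j)! ways to fill the rest, and there are C(4,j) ways to pick which j.
By inclusion–exclusion, the number of valid placements is Σ_{j=0}^{4} (−1)^j C(4,j)·(9−j)!.
Computing: 362880 − 161280 + 30240 − 2880 + 120 = 229080.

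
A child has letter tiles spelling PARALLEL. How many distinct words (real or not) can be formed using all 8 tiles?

3360

PARALLEL has 8 letters with A appearing twice and L appearing 3 times.
Dividing 8! = 40320 by 3!·2! = 12 for the repeated letters gives 3360.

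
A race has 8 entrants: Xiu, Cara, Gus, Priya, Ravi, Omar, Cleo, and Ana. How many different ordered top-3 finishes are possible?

There are 8 choices for 1st place, 7 for 2nd, and 6 for 3rd.
That gives 8 × 7 × 6 = 336.

336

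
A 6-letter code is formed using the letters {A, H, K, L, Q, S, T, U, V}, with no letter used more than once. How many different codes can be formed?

60480

Choose and order 6 of the 9 symbols: the first letter has 9 options, the next 8, and so on down to 4.
9 × 8 × 7 × 6 × 5 × 4 = 60480.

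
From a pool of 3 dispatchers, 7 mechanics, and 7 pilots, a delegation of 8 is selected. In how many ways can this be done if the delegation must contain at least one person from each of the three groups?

21217

Total 8-person selections from all 17: C(17,8) = 24310.
Subtract selections that omit an entire group: no dispatchers → C(14,8) = 3003; no mechanics → C(10,8) = 45; no pilots → C(10,8) = 45.
Add back selections omitting two groups (i.e. drawn from a single group): C(3,8) + C(7,8) + C(7,8) = 0.
By inclusion–exclusion: 24310 − 3093 + 0 = 21217.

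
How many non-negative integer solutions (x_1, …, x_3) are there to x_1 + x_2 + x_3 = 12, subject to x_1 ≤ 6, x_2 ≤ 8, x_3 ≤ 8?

Without the upper bounds there are C(14,2) = 91 ways to split 12 among 3 variables.
Subtract solutions that violate a single cap (substitute x_i' = x_i − (cap_i+1)): x_1 ≥ 7 gives C(7,2) = 21; x_2 ≥ 9 gives C(5,2) = 10; x_3 ≥ 9 gives C(5,2) = 10. Together 41.
No two caps can be exceeded simultaneously, so the pair terms are all 0.
By inclusion–exclusion the count is 91 − 41 + 0 = 50.

50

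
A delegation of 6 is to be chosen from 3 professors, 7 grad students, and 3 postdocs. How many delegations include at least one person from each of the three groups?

1302

With no constraint there are C(13,6) = 1716 possible selections.
Subtract selections that omit an entire group: no professors → C(10,6) = 210; no grad students → C(6,6) = 1; no postdocs → C(10,6) = 210.
Add back selections omitting two groups (i.e. drawn from a single group): C(3,6) + C(7,6) + C(3,6) = 7.
By inclusion–exclusion: 1716 − 421 + 7 = 1302.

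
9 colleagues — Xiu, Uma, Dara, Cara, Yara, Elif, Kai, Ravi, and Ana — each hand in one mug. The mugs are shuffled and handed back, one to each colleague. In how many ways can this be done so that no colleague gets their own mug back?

133496

This is the derangement count D_9: permutations of 9 items with no fixed point.
By inclusion–exclusion this is Σ_{j=0}^{9} (−1)^j C(9,j)·(9−j)!.
Computing: 362880 − 362880 + 181440 − 60480 + 15120 − 3024 + 504 − 72 + 9 − 1 = 133496.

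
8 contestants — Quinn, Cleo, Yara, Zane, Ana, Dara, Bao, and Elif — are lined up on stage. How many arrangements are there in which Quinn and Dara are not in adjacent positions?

30240

There are 8! = 40320 arrangements in all. If Quinn and Dara are adjacent, merging them into one block gives 2·(7)! = 10080 arrangements.
So 40320 − 10080 = 30240 arrangements keep them apart.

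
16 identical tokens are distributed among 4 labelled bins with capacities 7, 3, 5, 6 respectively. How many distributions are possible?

Ignoring the caps, the number of non-negative solutions to x_1+…+x_4 = 16 is C(19,3) = 969.
Subtract solutions that violate a single cap (substitute x_i' = x_i − (cap_i+1)): x_1 ≥ 8 gives C(11,3) = 165; x_2 ≥ 4 gives C(15,3) = 455; x_3 ≥ 6 gives C(13,3) = 286; x_4 ≥ 7 gives C(12,3) = 220. Together 1126.
Add back pairs where two caps are both exceeded: 35 + 10 + 4 + 84 + 56 + 20 = 209.
By inclusion–exclusion the count is 969 − 1126 + 209 = 52.

52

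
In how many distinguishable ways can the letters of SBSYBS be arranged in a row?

The 6 letters of SBSYBS have repeats: B appearing twice and S appearing 3 times.
So there are 6! / (3!·2!) = 60 distinguishable arrangements.

60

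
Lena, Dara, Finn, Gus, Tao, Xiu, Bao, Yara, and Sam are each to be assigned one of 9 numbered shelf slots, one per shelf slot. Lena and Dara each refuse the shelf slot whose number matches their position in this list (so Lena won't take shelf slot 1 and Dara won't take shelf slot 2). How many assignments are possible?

Let Aᵢ (for i ∈ {1, 2}) be the placements that put person i in their forbidden shelf slot. Any j of these fix j positions, leaving (9−j)! ways to fill the rest, and there are C(2,j) ways to pick which j.
By inclusion–exclusion, the number of valid placements is Σ_{j=0}^{2} (−1)^j C(2,j)·(9−j)!.
Computing: 362880 − 80640 + 5040 = 287280.

287280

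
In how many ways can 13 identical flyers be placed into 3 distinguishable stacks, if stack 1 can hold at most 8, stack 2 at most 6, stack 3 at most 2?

9

By stars and bars, unrestricted non-negative solutions to x_1+…+x_3 = 13 number C(13+2,2) = 105.
Subtract solutions that violate a single cap (substitute x_i' = x_i − (cap_i+1)): x_1 ≥ 9 gives C(6,2) = 15; x_2 ≥ 7 gives C(8,2) = 28; x_3 ≥ 3 gives C(12,2) = 66. Together 109.
Add back pairs where two caps are both exceeded: 0 + 3 + 10 = 13.
By inclusion–exclusion the count is 105 − 109 + 13 = 9.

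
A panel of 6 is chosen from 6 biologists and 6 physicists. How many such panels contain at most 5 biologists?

923

Split by how many biologists are chosen (0 through 5).
Sum: C(6,0)·C(6,6) + C(6,1)·C(6,5) + C(6,2)·C(6,4) + C(6,3)·C(6,3) + C(6,4)·C(6,2) + C(6,5)·C(6,1) = 1 + 36 + 225 + 400 + 225 + 36 = 923.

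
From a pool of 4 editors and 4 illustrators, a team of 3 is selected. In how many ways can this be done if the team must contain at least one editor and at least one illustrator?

Total 3-person selections from all 8: C(8,3) = 56.
Selections missing a whole group: no editors → C(4,3) = 4; no illustrators → C(4,3) = 4.
Both groups omitted at once is impossible, so 56 − 8 = 48.

48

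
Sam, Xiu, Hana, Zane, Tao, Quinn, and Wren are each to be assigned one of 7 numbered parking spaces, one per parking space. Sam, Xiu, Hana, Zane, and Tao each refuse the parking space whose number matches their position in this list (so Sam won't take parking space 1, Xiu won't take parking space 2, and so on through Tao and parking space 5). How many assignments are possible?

2428

Let Aᵢ (for 1 ≤ i ≤ 5) be the placements that put person i in their forbidden parking space. Any j of these fix j positions, leaving (7−j)! ways to fill the rest, and there are C(5,j) ways to pick which j.
By inclusion–exclusion, the number of valid placements is Σ_{j=0}^{5} (−1)^j C(5,j)·(7−j)!.
Computing: 5040 − 3600 + 1200 − 240 + 30 − 2 = 2428.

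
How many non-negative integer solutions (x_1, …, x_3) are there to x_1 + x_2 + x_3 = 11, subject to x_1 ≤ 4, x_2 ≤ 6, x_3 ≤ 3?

6

Without the upper bounds there are C(13,2) = 78 ways to split 11 among 3 variables.
Subtract solutions that violate a single cap (substitute x_i' = x_i − (cap_i+1)): x_1 ≥ 5 gives C(8,2) = 28; x_2 ≥ 7 gives C(6,2) = 15; x_3 ≥ 4 gives C(9,2) = 36. Together 79.
Add back pairs where two caps are both exceeded: 0 + 6 + 1 = 7.
By inclusion–exclusion the count is 78 − 79 + 7 = 6.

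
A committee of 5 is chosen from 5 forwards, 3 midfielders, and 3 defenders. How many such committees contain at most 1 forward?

Split by how many forwards are chosen (0 through 1).
Sum: C(5,0)·C(6,5) + C(5,1)·C(6,4) = 6 + 75 = 81.

81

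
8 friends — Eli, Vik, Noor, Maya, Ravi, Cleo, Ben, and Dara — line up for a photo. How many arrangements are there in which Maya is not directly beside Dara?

There are 8! = 40320 arrangements in all. If Maya and Dara are adjacent, merging them into one block gives 2·(7)! = 10080 arrangements.
Complementary counting: 40320 − 10080 = 30240.

30240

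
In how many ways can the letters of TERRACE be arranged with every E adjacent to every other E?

Treat the 2 copies of E as a single block. The multiset to arrange is then {EE, A, C, R, R, T}, 6 items in all.
That gives (6)!/(2!) = 360 arrangements.

360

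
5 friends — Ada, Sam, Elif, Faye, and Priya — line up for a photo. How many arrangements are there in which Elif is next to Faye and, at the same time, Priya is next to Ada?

24

Treat {Elif,Faye} as one block (2 orders) and {Priya,Ada} as another (2 orders).
That leaves 3 units to arrange: 2 × 2 × 3! = 4 × 6 = 24.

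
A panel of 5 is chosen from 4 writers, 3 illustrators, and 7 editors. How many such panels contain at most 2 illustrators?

Split by how many illustrators are chosen (0 through 2).
Sum: C(3,0)·C(11,5) + C(3,1)·C(11,4) + C(3,2)·C(11,3) = 462 + 990 + 495 = 1947.

1947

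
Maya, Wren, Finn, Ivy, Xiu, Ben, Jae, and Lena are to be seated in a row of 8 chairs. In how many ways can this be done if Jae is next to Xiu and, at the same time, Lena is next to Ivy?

2880

Treat {Jae,Xiu} as one block (2 orders) and {Lena,Ivy} as another (2 orders).
That leaves 6 units to arrange: 2 × 2 × 6! = 4 × 720 = 2880.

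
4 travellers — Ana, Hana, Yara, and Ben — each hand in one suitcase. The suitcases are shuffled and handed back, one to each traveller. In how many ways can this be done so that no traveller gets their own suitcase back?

9

Let Aᵢ be the assignments in which traveller i gets their own suitcase. We want the size of the complement of A₁∪…∪A_4.
By inclusion–exclusion this is Σ_{j=0}^{4} (−1)^j C(4,j)·(4−j)!.
Computing: 24 − 24 + 12 − 4 + 1 = 9.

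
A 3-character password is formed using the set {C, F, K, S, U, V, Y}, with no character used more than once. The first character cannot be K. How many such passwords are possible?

180

The first character has 7−1 = 6 choices (anything except K).
The remaining 2 characters are filled from the other 6 symbols without repetition: 6 × 5 = 30.
Total: 6 × 30 = 180.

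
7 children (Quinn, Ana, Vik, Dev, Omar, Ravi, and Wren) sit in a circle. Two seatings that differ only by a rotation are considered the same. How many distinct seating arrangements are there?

Seat Quinn anywhere (absorbing the rotational symmetry), then permute the other 6: (6)! = 720.

720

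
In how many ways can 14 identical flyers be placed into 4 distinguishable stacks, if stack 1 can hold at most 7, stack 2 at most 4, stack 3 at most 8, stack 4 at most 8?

270

Without the upper bounds there are C(17,3) = 680 ways to split 14 among 4 stacks.
Subtract solutions that violate a single cap (substitute x_i' = x_i − (cap_i+1)): x_1 ≥ 8 gives C(9,3) = 84; x_2 ≥ 5 gives C(12,3) = 220; x_3 ≥ 9 gives C(8,3) = 56; x_4 ≥ 9 gives C(8,3) = 56. Together 416.
Add back pairs where two caps are both exceeded: 4 + 0 + 0 + 1 + 1 + 0 = 6.
By inclusion–exclusion the count is 680 − 416 + 6 = 270.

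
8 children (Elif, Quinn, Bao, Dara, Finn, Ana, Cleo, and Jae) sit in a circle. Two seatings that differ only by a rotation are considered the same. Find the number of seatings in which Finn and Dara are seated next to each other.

1440

Glue Finn and Dara into a block (2 internal orders). Seating 7 units around a circle gives (6)! arrangements.
So 2 × (6)! = 2 × 720 = 1440.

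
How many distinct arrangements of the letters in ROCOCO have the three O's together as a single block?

Treat the 3 copies of O as a single block. The multiset to arrange is then {OOO, C, C, R}, 4 items in all.
That gives (4)!/(2!) = 12 arrangements.

12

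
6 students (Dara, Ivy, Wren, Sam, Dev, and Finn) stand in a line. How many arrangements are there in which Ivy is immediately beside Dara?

Place the 4 others and the Ivy-Dara pair as 5 objects in a line; the pair has 2 internal arrangements.
That gives 2 × 5! = 2 × 120 = 240.

240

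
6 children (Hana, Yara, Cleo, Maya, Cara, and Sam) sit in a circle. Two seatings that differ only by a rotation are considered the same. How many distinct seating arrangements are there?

Around a circle, 6 distinct people have 6!/6 = (5)! = 120 rotationally distinct seatings.

120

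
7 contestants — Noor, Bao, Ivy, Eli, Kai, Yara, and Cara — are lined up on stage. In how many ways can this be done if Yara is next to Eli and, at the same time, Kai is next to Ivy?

480

Treat {Yara,Eli} as one block (2 orders) and {Kai,Ivy} as another (2 orders).
That leaves 5 units to arrange: 2 × 2 × 5! = 4 × 120 = 480.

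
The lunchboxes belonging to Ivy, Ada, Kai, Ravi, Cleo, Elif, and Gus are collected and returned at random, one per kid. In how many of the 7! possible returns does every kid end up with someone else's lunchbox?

This is the derangement count D_7: permutations of 7 items with no fixed point.
By inclusion–exclusion this is Σ_{j=0}^{7} (−1)^j C(7,j)·(7−j)!.
Computing: 5040 − 5040 + 2520 − 840 + 210 − 42 + 7 − 1 = 1854.

1854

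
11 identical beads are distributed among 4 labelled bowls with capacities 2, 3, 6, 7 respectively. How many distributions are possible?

Ignoring the caps, the number of non-negative solutions to x_1+…+x_4 = 11 is C(14,3) = 364.
Subtract solutions that violate a single cap (substitute x_i' = x_i − (cap_i+1)): x_1 ≥ 3 gives C(11,3) = 165; x_2 ≥ 4 gives C(10,3) = 120; x_3 ≥ 7 gives C(7,3) = 35; x_4 ≥ 8 gives C(6,3) = 20. Together 340.
Add back pairs where two caps are both exceeded: 35 + 4 + 1 + 1 + 0 + 0 = 41.
By inclusion–exclusion the count is 364 − 340 + 41 = 65.

65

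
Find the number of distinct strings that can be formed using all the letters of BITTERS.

The 7 letters of BITTERS have repeats: T appearing twice.
Dividing 7! = 5040 by 2! = 2 for the repeated letters gives 2520.

2520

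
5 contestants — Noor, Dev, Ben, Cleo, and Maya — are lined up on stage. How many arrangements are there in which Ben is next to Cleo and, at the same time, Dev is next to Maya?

24

Treat {Ben,Cleo} as one block (2 orders) and {Dev,Maya} as another (2 orders).
That leaves 3 units to arrange: 2 × 2 × 3! = 4 × 6 = 24.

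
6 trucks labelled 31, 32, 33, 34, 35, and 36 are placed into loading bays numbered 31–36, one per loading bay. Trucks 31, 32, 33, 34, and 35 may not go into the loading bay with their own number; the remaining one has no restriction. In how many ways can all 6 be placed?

Let Aᵢ (for 31 ≤ i ≤ 35) be the placements that put truck i in its forbidden loading bay. Any j of these fix j positions, leaving (6−j)! ways to fill the rest, and there are C(5,j) ways to pick which j.
By inclusion–exclusion, the number of valid placements is Σ_{j=0}^{5} (−1)^j C(5,j)·(6−j)!.
Computing: 720 − 600 + 240 − 60 + 10 − 1 = 309.

309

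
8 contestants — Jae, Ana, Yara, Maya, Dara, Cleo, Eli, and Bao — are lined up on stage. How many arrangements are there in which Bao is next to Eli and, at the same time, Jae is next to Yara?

2880

Treat {Bao,Eli} as one block (2 orders) and {Jae,Yara} as another (2 orders).
That leaves 6 units to arrange: 2 × 2 × 6! = 4 × 720 = 2880.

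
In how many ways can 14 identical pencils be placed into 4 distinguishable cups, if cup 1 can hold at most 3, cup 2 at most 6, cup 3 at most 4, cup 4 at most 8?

89

Ignoring the caps, the number of non-negative solutions to x_1+…+x_4 = 14 is C(17,3) = 680.
Subtract solutions that violate a single cap (substitute x_i' = x_i − (cap_i+1)): x_1 ≥ 4 gives C(13,3) = 286; x_2 ≥ 7 gives C(10,3) = 120; x_3 ≥ 5 gives C(12,3) = 220; x_4 ≥ 9 gives C(8,3) = 56. Together 682.
Add back pairs where two caps are both exceeded: 20 + 56 + 4 + 10 + 0 + 1 = 91.
By inclusion–exclusion the count is 680 − 682 + 91 = 89.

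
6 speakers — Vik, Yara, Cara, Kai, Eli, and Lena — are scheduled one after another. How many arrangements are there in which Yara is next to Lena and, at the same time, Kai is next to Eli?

96

Treat {Yara,Lena} as one block (2 orders) and {Kai,Eli} as another (2 orders).
That leaves 4 units to arrange: 2 × 2 × 4! = 4 × 24 = 96.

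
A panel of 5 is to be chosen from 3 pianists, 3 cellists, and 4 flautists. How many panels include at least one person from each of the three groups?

204

Unrestricted: C(10,5) = 252 ways to pick any 5 of the 10.
Selections missing a whole group: no pianists → C(7,5) = 21; no cellists → C(7,5) = 21; no flautists → C(6,5) = 6.
Add back selections omitting two groups (i.e. drawn from a single group): C(3,5) + C(3,5) + C(4,5) = 0.
By inclusion–exclusion: 252 − 48 + 0 = 204.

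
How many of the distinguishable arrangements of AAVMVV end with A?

20

With the last slot taken by A, it remains to arrange the other 5 letters (AVMVV).
Those 5 letters have V appearing 3 times, giving (5)!/(3!) = 20.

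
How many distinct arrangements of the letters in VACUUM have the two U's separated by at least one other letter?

There are 6!/(2!) = 360 arrangements of VACUUM in total.
If the two U's are adjacent, glue them into one block, leaving 5 items to arrange: (5)! = 120 ways.
Hence 360 − 120 = 240.

240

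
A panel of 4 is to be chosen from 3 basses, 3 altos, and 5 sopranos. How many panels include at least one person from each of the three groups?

180

Unrestricted: C(11,4) = 330 ways to pick any 4 of the 11.
Selections missing a whole group: no basses → C(8,4) = 70; no altos → C(8,4) = 70; no sopranos → C(6,4) = 15.
Add back selections omitting two groups (i.e. drawn from a single group): C(3,4) + C(3,4) + C(5,4) = 5.
By inclusion–exclusion: 330 − 155 + 5 = 180.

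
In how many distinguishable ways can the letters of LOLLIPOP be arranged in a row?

The 8 letters of LOLLIPOP have repeats: L appearing 3 times, O appearing twice, and P appearing twice.
So there are 8! / (3!·2!·2!) = 1680 distinguishable arrangements.

1680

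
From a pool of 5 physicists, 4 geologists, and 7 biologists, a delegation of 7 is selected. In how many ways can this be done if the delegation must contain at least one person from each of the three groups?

With no constraint there are C(16,7) = 11440 possible selections.
Selections missing a whole group: no physicists → C(11,7) = 330; no geologists → C(12,7) = 792; no biologists → C(9,7) = 36.
Add back selections omitting two groups (i.e. drawn from a single group): C(5,7) + C(4,7) + C(7,7) = 1.
By inclusion–exclusion: 11440 − 1158 + 1 = 10283.

10283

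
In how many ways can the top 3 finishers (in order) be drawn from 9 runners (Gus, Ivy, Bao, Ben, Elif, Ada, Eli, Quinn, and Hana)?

504

This is an ordered selection of 3 from 9: P(9,3).
That gives 9 × 8 × 7 = 504.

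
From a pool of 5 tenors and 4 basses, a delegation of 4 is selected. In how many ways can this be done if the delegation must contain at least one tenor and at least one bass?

Total 4-person selections from all 9: C(9,4) = 126.
Subtract selections that omit an entire group: no tenors → C(4,4) = 1; no basses → C(5,4) = 5.
Both groups omitted at once is impossible, so 126 − 6 = 120.

120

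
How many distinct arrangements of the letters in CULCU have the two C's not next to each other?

18

Total arrangements of CULCU: 5!/(2!·2!) = 30.
If the two C's are adjacent, glue them into one block, leaving 4 items to arrange: (4)!/(2!) = 12 ways.
Hence 30 − 12 = 18.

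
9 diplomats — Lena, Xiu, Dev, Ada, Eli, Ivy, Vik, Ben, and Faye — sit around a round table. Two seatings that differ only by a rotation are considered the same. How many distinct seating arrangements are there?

40320

Around a circle, 9 distinct people have 9!/9 = (8)! = 40320 rotationally distinct seatings.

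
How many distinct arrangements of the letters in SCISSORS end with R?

210

Fix R in the last position and arrange the remaining 7 letters.
Those 7 letters have S appearing 4 times, giving (7)!/(4!) = 210.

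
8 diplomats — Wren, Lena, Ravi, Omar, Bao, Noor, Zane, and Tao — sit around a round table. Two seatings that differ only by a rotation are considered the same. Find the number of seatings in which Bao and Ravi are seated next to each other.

Glue Bao and Ravi into a block (2 internal orders). Seating 7 units around a circle gives (6)! arrangements.
So 2 × (6)! = 2 × 720 = 1440.

1440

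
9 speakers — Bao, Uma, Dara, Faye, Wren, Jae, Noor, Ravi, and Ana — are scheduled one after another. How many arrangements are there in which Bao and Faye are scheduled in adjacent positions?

Glue Bao and Faye into one block (2 internal orders), leaving 8 units to arrange in a row.
So the count is 2·(8)! = 80640.

80640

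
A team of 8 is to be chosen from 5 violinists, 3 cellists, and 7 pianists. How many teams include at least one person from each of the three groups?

Unrestricted: C(15,8) = 6435 ways to pick any 8 of the 15.
Selections missing a whole group: no violinists → C(10,8) = 45; no cellists → C(12,8) = 495; no pianists → C(8,8) = 1.
Add back selections omitting two groups (i.e. drawn from a single group): C(5,8) + C(3,8) + C(7,8) = 0.
By inclusion–exclusion: 6435 − 541 + 0 = 5894.

5894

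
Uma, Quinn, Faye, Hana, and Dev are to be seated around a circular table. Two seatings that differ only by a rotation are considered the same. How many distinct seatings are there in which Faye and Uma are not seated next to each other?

All circular seatings of 5 people number (4)! = 24.
Those with Faye next to Uma: fuse the pair into one unit and seat 4 units around a circle — 2·(3)! = 12.
Subtracting, 24 − 12 = 12.

12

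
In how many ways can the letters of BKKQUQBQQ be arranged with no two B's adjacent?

2940

Total arrangements of BKKQUQBQQ: 9!/(4!·2!·2!) = 3780.
Arrangements with the B's together: treat BB as one letter, giving (8)!/(4!·2!) = 840.
Hence 3780 − 840 = 2940.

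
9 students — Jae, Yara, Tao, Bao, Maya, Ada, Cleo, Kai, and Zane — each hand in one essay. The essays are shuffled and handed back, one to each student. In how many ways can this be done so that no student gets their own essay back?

133496

This is the derangement count D_9: permutations of 9 items with no fixed point.
By inclusion–exclusion this is Σ_{j=0}^{9} (−1)^j C(9,j)·(9−j)!.
Computing: 362880 − 362880 + 181440 − 60480 + 15120 − 3024 + 504 − 72 + 9 − 1 = 133496.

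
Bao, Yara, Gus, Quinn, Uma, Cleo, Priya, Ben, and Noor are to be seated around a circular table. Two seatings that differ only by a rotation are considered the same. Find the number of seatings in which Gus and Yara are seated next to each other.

10080

Treat {Gus, Yara} as one unit (2 internal orders) and seat the resulting 8 units around the table: (7)! circular arrangements.
So 2 × (7)! = 2 × 5040 = 10080.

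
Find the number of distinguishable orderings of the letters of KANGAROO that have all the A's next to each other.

Treat the 2 copies of A as a single block. The multiset to arrange is then {AA, G, K, N, O, O, R}, 7 items in all.
That gives (7)!/(2!) = 2520 arrangements.

2520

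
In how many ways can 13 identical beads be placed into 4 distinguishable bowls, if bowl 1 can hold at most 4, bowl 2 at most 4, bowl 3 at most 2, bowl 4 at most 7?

31

By stars and bars, unrestricted non-negative solutions to x_1+…+x_4 = 13 number C(13+3,3) = 560.
Subtract solutions that violate a single cap (substitute x_i' = x_i − (cap_i+1)): x_1 ≥ 5 gives C(11,3) = 165; x_2 ≥ 5 gives C(11,3) = 165; x_3 ≥ 3 gives C(13,3) = 286; x_4 ≥ 8 gives C(8,3) = 56. Together 672.
Add back pairs where two caps are both exceeded: 20 + 56 + 1 + 56 + 1 + 10 = 144.
Subtract triples: 1 + 0 + 0 + 0 = 1.
By inclusion–exclusion the count is 560 − 672 + 144 − 1 = 31.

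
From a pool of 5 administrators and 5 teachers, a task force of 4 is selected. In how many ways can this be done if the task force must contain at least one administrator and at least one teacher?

Total 4-person selections from all 10: C(10,4) = 210.
Subtract selections that omit an entire group: no administrators → C(5,4) = 5; no teachers → C(5,4) = 5.
Both groups omitted at once is impossible, so 210 − 10 = 200.

200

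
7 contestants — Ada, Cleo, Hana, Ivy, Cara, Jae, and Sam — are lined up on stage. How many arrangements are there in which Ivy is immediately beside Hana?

Place the 5 others and the Ivy-Hana pair as 6 objects in a line; the pair has 2 internal arrangements.
That gives 2 × 6! = 2 × 720 = 1440.

1440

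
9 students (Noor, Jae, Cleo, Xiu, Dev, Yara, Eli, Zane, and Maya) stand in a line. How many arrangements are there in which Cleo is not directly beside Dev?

282240

There are 9! = 362880 arrangements in all. If Cleo and Dev are adjacent, merging them into one block gives 2·(8)! = 80640 arrangements.
Complementary counting: 362880 − 80640 = 282240.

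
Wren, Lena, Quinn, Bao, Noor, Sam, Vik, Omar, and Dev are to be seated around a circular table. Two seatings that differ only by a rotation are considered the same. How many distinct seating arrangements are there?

40320

Seat Wren anywhere (absorbing the rotational symmetry), then permute the other 8: (8)! = 40320.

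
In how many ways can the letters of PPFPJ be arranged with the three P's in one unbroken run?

6

Treat the 3 copies of P as a single block. The multiset to arrange is then {PPP, F, J}, 3 items in all.
All 3 items are distinct, so there are (3)! = 6 arrangements.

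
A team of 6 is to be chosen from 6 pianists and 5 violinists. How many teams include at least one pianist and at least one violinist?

461

Total 6-person selections from all 11: C(11,6) = 462.
Subtract selections that omit an entire group: no pianists → C(5,6) = 0; no violinists → C(6,6) = 1.
Both groups omitted at once is impossible, so 462 − 1 = 461.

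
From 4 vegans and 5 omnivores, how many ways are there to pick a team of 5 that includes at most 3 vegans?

121

Split by how many vegans are chosen (0 through 3).
Sum: C(4,0)·C(5,5) + C(4,1)·C(5,4) + C(4,2)·C(5,3) + C(4,3)·C(5,2) = 1 + 20 + 60 + 40 = 121.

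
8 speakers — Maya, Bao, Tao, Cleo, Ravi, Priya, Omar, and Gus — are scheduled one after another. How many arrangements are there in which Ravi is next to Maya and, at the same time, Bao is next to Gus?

Treat {Ravi,Maya} as one block (2 orders) and {Bao,Gus} as another (2 orders).
That leaves 6 units to arrange: 2 × 2 × 6! = 4 × 720 = 2880.

2880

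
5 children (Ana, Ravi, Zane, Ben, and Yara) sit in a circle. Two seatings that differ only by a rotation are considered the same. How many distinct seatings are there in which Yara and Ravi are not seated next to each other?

12

All circular seatings of 5 people number (4)! = 24.
Those with Yara next to Ravi: fuse the pair into one unit and seat 4 units around a circle — 2·(3)! = 12.
Subtracting, 24 − 12 = 12.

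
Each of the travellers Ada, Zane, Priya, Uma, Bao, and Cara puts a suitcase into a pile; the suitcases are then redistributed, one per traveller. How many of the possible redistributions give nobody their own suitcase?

265

This is the derangement count D_6: permutations of 6 items with no fixed point.
By inclusion–exclusion this is Σ_{j=0}^{6} (−1)^j C(6,j)·(6−j)!.
Computing: 720 − 720 + 360 − 120 + 30 − 6 + 1 = 265.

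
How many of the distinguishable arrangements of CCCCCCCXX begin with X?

With the first slot taken by X, it remains to arrange the other 8 letters (CCCCCCCX).
Those 8 letters have C appearing 7 times, giving (8)!/(7!) = 8.

8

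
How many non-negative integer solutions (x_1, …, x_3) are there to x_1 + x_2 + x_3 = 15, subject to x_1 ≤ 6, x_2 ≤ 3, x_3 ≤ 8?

By stars and bars, unrestricted non-negative solutions to x_1+…+x_3 = 15 number C(15+2,2) = 136.
Subtract solutions that violate a single cap (substitute x_i' = x_i − (cap_i+1)): x_1 ≥ 7 gives C(10,2) = 45; x_2 ≥ 4 gives C(13,2) = 78; x_3 ≥ 9 gives C(8,2) = 28. Together 151.
Add back pairs where two caps are both exceeded: 15 + 0 + 6 = 21.
By inclusion–exclusion the count is 136 − 151 + 21 = 6.

6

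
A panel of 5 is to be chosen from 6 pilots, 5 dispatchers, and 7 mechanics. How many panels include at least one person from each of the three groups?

6055

Unrestricted: C(18,5) = 8568 ways to pick any 5 of the 18.
Selections missing a whole group: no pilots → C(12,5) = 792; no dispatchers → C(13,5) = 1287; no mechanics → C(11,5) = 462.
Add back selections omitting two groups (i.e. drawn from a single group): C(6,5) + C(5,5) + C(7,5) = 28.
By inclusion–exclusion: 8568 − 2541 + 28 = 6055.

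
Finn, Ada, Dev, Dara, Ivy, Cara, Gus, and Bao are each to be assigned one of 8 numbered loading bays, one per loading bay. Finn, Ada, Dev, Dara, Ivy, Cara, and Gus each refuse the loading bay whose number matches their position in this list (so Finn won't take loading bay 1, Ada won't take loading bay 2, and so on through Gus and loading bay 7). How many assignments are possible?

16687

Let Aᵢ (for 1 ≤ i ≤ 7) be the placements that put person i in their forbidden loading bay. Any j of these fix j positions, leaving (8−j)! ways to fill the rest, and there are C(7,j) ways to pick which j.
By inclusion–exclusion, the number of valid placements is Σ_{j=0}^{7} (−1)^j C(7,j)·(8−j)!.
Computing: 40320 − 35280 + 15120 − 4200 + 840 − 126 + 14 − 1 = 16687.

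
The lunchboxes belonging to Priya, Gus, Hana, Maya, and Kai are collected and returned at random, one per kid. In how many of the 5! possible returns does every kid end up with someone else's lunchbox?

Count assignments avoiding every fixed point. For any j of the 5 kids fixed to their own lunchbox, the other 5−j can be arranged in (5−j)! ways.
By inclusion–exclusion this is Σ_{j=0}^{5} (−1)^j C(5,j)·(5−j)!.
Computing: 120 − 120 + 60 − 20 + 5 − 1 = 44.

44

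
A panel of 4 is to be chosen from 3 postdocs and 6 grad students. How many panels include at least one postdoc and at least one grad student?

With no constraint there are C(9,4) = 126 possible selections.
Selections missing a whole group: no postdocs → C(6,4) = 15; no grad students → C(3,4) = 0.
Both groups omitted at once is impossible, so 126 − 15 = 111.

111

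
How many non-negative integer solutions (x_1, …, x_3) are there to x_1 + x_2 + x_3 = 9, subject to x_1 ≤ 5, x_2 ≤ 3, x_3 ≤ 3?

Ignoring the caps, the number of non-negative solutions to x_1+…+x_3 = 9 is C(11,2) = 55.
Subtract solutions that violate a single cap (substitute x_i' = x_i − (cap_i+1)): x_1 ≥ 6 gives C(5,2) = 10; x_2 ≥ 4 gives C(7,2) = 21; x_3 ≥ 4 gives C(7,2) = 21. Together 52.
Add back pairs where two caps are both exceeded: 0 + 0 + 3 = 3.
By inclusion–exclusion the count is 55 − 52 + 3 = 6.

6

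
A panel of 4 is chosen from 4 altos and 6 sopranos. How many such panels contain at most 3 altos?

209

Split by how many altos are chosen (0 through 3).
Sum: C(4,0)·C(6,4) + C(4,1)·C(6,3) + C(4,2)·C(6,2) + C(4,3)·C(6,1) = 15 + 80 + 90 + 24 = 209.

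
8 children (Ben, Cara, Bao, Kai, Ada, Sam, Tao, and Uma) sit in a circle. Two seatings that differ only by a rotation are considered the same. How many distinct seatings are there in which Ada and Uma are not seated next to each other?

3600

Without the restriction there are (7)! = 5040 seatings.
Seatings with Ada beside Uma: treat them as a block with 2 internal orders, giving 2 × (6)! = 1440.
Subtracting, 5040 − 1440 = 3600.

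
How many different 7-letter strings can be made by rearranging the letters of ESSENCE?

The 7 letters of ESSENCE have repeats: E appearing 3 times and S appearing twice.
The number of distinct arrangements is 7!/(3!·2!) = 5040/12 = 420.

420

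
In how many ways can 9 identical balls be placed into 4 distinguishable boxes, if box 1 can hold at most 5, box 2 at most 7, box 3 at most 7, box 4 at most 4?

Without the upper bounds there are C(12,3) = 220 ways to split 9 among 4 boxes.
Subtract solutions that violate a single cap (substitute x_i' = x_i − (cap_i+1)): x_1 ≥ 6 gives C(6,3) = 20; x_2 ≥ 8 gives C(4,3) = 4; x_3 ≥ 8 gives C(4,3) = 4; x_4 ≥ 5 gives C(7,3) = 35. Together 63.
No two caps can be exceeded simultaneously, so the pair terms are all 0.
By inclusion–exclusion the count is 220 − 63 + 0 = 157.

157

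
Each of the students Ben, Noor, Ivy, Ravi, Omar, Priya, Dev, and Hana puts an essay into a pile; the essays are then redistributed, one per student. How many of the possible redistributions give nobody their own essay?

Count assignments avoiding every fixed point. For any j of the 8 students fixed to their own essay, the other 8−j can be arranged in (8−j)! ways.
By inclusion–exclusion this is Σ_{j=0}^{8} (−1)^j C(8,j)·(8−j)!.
Computing: 40320 − 40320 + 20160 − 6720 + 1680 − 336 + 56 − 8 + 1 = 14833.

14833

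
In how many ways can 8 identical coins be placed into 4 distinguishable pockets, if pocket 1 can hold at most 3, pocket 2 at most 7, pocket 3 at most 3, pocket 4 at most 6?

Without the upper bounds there are C(11,3) = 165 ways to split 8 among 4 pockets.
Subtract solutions that violate a single cap (substitute x_i' = x_i − (cap_i+1)): x_1 ≥ 4 gives C(7,3) = 35; x_2 ≥ 8 gives C(3,3) = 1; x_3 ≥ 4 gives C(7,3) = 35; x_4 ≥ 7 gives C(4,3) = 4. Together 75.
Add back pairs where two caps are both exceeded: 0 + 1 + 0 + 0 + 0 + 0 = 1.
By inclusion–exclusion the count is 165 − 75 + 1 = 91.

91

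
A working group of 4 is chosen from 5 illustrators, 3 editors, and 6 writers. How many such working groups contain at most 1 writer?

406

Split by how many writers are chosen (0 through 1).
Sum: C(6,0)·C(8,4) + C(6,1)·C(8,3) = 70 + 336 = 406.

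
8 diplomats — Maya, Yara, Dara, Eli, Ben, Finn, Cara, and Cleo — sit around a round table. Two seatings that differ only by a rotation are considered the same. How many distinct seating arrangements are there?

5040

Seat Maya anywhere (absorbing the rotational symmetry), then permute the other 7: (7)! = 5040.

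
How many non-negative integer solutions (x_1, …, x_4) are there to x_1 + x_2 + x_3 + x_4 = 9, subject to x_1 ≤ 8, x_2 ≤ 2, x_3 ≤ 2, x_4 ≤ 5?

By stars and bars, unrestricted non-negative solutions to x_1+…+x_4 = 9 number C(9+3,3) = 220.
Subtract solutions that violate a single cap (substitute x_i' = x_i − (cap_i+1)): x_1 ≥ 9 gives C(3,3) = 1; x_2 ≥ 3 gives C(9,3) = 84; x_3 ≥ 3 gives C(9,3) = 84; x_4 ≥ 6 gives C(6,3) = 20. Together 189.
Add back pairs where two caps are both exceeded: 0 + 0 + 0 + 20 + 1 + 1 = 22.
By inclusion–exclusion the count is 220 − 189 + 22 = 53.

53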